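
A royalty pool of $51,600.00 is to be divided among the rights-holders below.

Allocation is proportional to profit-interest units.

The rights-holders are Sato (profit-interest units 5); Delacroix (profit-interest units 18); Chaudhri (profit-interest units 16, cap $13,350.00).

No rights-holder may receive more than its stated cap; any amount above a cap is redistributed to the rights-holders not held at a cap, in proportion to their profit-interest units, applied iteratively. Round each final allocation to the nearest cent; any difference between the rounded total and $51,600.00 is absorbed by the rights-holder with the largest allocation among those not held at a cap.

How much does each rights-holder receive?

Sum of profit-interest units: 39.
Pro-rata shares before constraints: Sato 6,615.3846; Delacroix 23,815.3846; Chaudhri 21,169.2308.
Capped: Chaudhri ($13,350.00); remaining pool $38,250.00 reallocated over remaining profit-interest units 23.
Redistributed shares: Sato 8,315.2174 → $8,315.22; Delacroix 29,934.7826 → $29,934.78.

Sato: $8,315.22 · Delacroix: $29,934.78 · Chaudhri: $13,350.00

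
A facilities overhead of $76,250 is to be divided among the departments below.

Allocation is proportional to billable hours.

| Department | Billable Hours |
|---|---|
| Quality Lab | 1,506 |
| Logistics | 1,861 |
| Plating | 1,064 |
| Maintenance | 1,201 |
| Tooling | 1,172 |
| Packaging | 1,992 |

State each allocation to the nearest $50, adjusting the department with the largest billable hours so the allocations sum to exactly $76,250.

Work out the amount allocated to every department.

Quality Lab: $13,050; Logistics: $16,150; Plating: $9,200; Maintenance: $10,400; Tooling: $10,150; Packaging: $17,300

Total billable hours = 1,506 + 1,861 + 1,064 + 1,201 + 1,172 + 1,992 = 8,796.
Unrounded shares: Quality Lab 13,055.08; Logistics 16,132.47; Plating 9,223.51; Maintenance 10,411.12; Tooling 10,159.73; Packaging 17,268.08.
Rounded to nearest $50: Quality Lab $13,050; Logistics $16,150; Plating $9,200; Maintenance $10,400; Tooling $10,150; Packaging $17,250. Sum = $76,200.
Difference $76,250 − $76,200 = +$50 applied to largest billable hours (Packaging): Packaging becomes $17,300.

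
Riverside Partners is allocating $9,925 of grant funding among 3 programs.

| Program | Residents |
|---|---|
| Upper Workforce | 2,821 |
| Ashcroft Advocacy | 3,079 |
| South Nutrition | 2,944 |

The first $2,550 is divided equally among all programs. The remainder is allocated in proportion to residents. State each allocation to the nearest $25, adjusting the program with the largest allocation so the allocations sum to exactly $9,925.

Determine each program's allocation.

Upper Workforce: $3,200 · Ashcroft Advocacy: $3,425 · South Nutrition: $3,300

$2,550 shared equally gives $850 per program.
Remainder $7,375 by residents (total 8,844): Upper Workforce 2,352.43 → $2,350; Ashcroft Advocacy 2,567.57 → $2,575; South Nutrition 2,455.00 → $2,450.
Totals: Upper Workforce $850 + $2,350 = $3,200; Ashcroft Advocacy $850 + $2,575 = $3,425; South Nutrition $850 + $2,450 = $3,300.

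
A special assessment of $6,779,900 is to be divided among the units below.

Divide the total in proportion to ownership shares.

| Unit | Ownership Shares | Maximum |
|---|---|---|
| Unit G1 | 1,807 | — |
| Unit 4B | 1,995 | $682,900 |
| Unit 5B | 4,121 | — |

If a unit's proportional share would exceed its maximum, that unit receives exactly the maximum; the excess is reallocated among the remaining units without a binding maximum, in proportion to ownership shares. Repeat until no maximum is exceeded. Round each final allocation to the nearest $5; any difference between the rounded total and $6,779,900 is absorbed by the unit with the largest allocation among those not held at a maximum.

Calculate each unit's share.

Combined ownership shares = 7,923.
Pro-rata shares before constraints: Unit G1 1,546,292.98; Unit 4B 1,707,169.06; Unit 5B 3,526,437.95.
Held at cap: Unit 4B ($682,900); remaining pool $6,097,000 reallocated over remaining ownership shares 5,928.
Shares after redistribution: Unit G1 1,858,515.35 → $1,858,515; Unit 5B 4,238,484.65 → $4,238,485.

Unit G1: $1,858,515 | Unit 4B: $682,900 | Unit 5B: $4,238,485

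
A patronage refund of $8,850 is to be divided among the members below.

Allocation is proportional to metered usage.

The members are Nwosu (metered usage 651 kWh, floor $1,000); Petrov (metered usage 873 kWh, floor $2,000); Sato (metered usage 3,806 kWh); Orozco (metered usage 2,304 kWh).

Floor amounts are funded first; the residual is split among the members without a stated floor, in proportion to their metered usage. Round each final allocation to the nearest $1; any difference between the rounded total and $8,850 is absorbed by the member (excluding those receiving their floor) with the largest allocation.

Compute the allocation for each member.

Fund the minimums — Nwosu $1,000; Petrov $2,000. Residual $5,850.
Residual split over remaining metered usage 6,110: Sato 3,644.04 → $3,644; Orozco 2,205.96 → $2,206.

Nwosu: $1,000; Petrov: $2,000; Sato: $3,644; Orozco: $2,206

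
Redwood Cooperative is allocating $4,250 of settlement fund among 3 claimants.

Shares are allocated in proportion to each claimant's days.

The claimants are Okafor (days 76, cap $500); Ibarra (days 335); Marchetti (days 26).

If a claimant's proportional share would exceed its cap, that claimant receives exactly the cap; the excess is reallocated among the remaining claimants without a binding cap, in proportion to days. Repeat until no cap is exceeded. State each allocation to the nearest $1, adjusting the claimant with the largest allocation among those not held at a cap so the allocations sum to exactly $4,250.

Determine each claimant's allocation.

Sum of days: 437.
Proportional shares (ignoring caps): Okafor 739.13; Ibarra 3,258.01; Marchetti 252.86.
Capped: Okafor ($500); remaining pool $3,750 reallocated over remaining days 361.
Shares after redistribution: Ibarra 3,479.92 → $3,480; Marchetti 270.08 → $270.

Okafor: $500 | Ibarra: $3,480 | Marchetti: $270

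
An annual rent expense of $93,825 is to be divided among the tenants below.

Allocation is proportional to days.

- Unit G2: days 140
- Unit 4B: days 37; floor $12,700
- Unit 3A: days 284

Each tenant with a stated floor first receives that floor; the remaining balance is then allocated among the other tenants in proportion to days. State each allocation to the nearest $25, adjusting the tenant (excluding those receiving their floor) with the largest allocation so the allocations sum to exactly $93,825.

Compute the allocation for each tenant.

Fund the minimums — Unit 4B $12,700. Remaining pool $81,125.
Remaining pool split over remaining days 424: Unit G2 26,786.56 → $26,775; Unit 3A 54,338.44 → $54,350.

Unit G2: $26,775; Unit 4B: $12,700; Unit 3A: $54,350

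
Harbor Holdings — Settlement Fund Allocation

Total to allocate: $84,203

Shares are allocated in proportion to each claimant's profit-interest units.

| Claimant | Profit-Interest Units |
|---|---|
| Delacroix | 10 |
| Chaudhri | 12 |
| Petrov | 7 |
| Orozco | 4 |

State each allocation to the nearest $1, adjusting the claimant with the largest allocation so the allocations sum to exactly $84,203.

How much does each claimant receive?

Sum of profit-interest units: 33.
Raw shares: Delacroix 10/33 × $84,203 = 25,516.06; Chaudhri 12/33 × $84,203 = 30,619.27; Petrov 7/33 × $84,203 = 17,861.24; Orozco 4/33 × $84,203 = 10,206.42.
After rounding ($1): Delacroix $25,516; Chaudhri $30,619; Petrov $17,861; Orozco $10,206. Sum = $84,202.
Difference $84,203 − $84,202 = +$1 applied to largest allocation (Chaudhri): Chaudhri becomes $30,620.

Delacroix: $25,516 · Chaudhri: $30,620 · Petrov: $17,861 · Orozco: $10,206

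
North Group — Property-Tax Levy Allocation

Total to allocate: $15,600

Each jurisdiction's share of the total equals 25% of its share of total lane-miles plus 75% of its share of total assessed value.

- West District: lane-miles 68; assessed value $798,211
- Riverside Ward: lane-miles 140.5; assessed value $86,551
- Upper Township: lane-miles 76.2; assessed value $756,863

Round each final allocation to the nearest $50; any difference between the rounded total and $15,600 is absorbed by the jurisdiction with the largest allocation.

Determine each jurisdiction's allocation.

West District: $6,600 | Riverside Ward: $2,550 | Upper Township: $6,450

Lane-miles total 284.7; assessed value total 1,641,625.
Blended shares (25% lane-miles + 75% assessed value): West District 0.4244; Riverside Ward 0.1629; Upper Township 0.4127.
Raw shares: West District 6,620.42; Riverside Ward 2,541.51; Upper Township 6,438.06.
At nearest $50: West District $6,600; Riverside Ward $2,550; Upper Township $6,450. Sum = $15,600.
Rounded total matches; no reconciliation needed.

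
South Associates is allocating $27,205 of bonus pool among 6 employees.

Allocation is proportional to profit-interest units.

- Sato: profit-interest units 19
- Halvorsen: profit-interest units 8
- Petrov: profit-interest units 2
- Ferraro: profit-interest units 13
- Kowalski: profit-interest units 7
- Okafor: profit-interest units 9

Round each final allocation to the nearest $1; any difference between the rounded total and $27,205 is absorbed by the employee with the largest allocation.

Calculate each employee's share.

Sato: $8,913 | Halvorsen: $3,752 | Petrov: $938 | Ferraro: $6,098 | Kowalski: $3,283 | Okafor: $4,221

Combined profit-interest units = 58.
Raw shares: Sato 19/58 × $27,205 = 8,911.98; Halvorsen 8/58 × $27,205 = 3,752.41; Petrov 2/58 × $27,205 = 938.10; Ferraro 13/58 × $27,205 = 6,097.67; Kowalski 7/58 × $27,205 = 3,283.36; Okafor 9/58 × $27,205 = 4,221.47.
At nearest $1: Sato $8,912; Halvorsen $3,752; Petrov $938; Ferraro $6,098; Kowalski $3,283; Okafor $4,221. Sum = $27,204.
Difference $27,205 − $27,204 = +$1 applied to largest allocation (Sato): Sato becomes $8,913.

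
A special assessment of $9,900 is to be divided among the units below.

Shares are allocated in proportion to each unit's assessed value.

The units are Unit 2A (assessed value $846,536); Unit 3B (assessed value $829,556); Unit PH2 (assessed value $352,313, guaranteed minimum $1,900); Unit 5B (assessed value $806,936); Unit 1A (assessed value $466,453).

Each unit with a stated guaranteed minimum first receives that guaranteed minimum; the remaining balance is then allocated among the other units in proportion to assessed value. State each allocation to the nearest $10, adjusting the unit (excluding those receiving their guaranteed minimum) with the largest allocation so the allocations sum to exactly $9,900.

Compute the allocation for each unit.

Unit 2A: $2,290 | Unit 3B: $2,250 | Unit PH2: $1,900 | Unit 5B: $2,190 | Unit 1A: $1,270

Minimums first: Unit PH2 $1,900. Residual $8,000.
Residual split over remaining assessed value 2,949,481: Unit 2A 2,296.09 → $2,300; Unit 3B 2,250.04 → $2,250; Unit 5B 2,188.69 → $2,190; Unit 1A 1,265.18 → $1,270.
Rounding difference −$10 applied to Unit 2A → $2,290.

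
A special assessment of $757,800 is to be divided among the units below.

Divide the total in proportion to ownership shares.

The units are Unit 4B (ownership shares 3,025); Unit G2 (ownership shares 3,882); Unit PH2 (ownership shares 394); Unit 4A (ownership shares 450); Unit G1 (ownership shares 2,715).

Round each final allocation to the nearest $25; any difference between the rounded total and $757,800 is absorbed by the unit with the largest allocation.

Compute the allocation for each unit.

Unit 4B: $219,025; Unit G2: $281,100; Unit PH2: $28,525; Unit 4A: $32,575; Unit G1: $196,575

Total ownership shares = 10,466.
Proportional shares: Unit 4B 3,025/10,466 × $757,800 = 219,027.80; Unit G2 3,882/10,466 × $757,800 = 281,079.65; Unit PH2 394/10,466 × $757,800 = 28,527.92; Unit 4A 450/10,466 × $757,800 = 32,582.65; Unit G1 2,715/10,466 × $757,800 = 196,581.98.
After rounding ($25): Unit 4B $219,025; Unit G2 $281,075; Unit PH2 $28,525; Unit 4A $32,575; Unit G1 $196,575. Sum = $757,775.
Difference $757,800 − $757,775 = +$25 applied to largest allocation (Unit G2): Unit G2 becomes $281,100.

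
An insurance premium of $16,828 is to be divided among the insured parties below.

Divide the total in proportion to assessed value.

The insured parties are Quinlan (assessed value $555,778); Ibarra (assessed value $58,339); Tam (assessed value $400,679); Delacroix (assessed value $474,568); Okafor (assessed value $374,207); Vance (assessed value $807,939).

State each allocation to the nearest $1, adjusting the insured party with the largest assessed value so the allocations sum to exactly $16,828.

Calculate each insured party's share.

Sum of assessed value: 2,671,510.
Proportional shares: Quinlan 555,778/2,671,510 × $16,828 = 3,500.88; Ibarra 58,339/2,671,510 × $16,828 = 367.48; Tam 400,679/2,671,510 × $16,828 = 2,523.90; Delacroix 474,568/2,671,510 × $16,828 = 2,989.33; Okafor 374,207/2,671,510 × $16,828 = 2,357.15; Vance 807,939/2,671,510 × $16,828 = 5,089.26.
After rounding ($1): Quinlan $3,501; Ibarra $367; Tam $2,524; Delacroix $2,989; Okafor $2,357; Vance $5,089. Sum = $16,827.
Difference $16,828 − $16,827 = +$1 applied to largest assessed value (Vance): Vance becomes $5,090.

Quinlan: $3,501 | Ibarra: $367 | Tam: $2,524 | Delacroix: $2,989 | Okafor: $2,357 | Vance: $5,090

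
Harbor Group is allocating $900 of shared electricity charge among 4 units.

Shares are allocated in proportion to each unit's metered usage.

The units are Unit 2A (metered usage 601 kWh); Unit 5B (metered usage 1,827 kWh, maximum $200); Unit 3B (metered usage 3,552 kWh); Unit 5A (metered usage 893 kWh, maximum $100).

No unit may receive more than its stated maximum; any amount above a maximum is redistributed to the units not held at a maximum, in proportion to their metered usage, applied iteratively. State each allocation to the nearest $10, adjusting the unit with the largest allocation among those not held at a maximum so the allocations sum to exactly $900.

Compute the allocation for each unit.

Unit 2A: $90 · Unit 5B: $200 · Unit 3B: $510 · Unit 5A: $100

Sum of metered usage: 6,873.
Unconstrained shares: Unit 2A 78.70; Unit 5B 239.24; Unit 3B 465.12; Unit 5A 116.94.
Held at cap: Unit 5B ($200), Unit 5A ($100); remaining pool $600 reallocated over remaining metered usage 4,153.
Remaining shares: Unit 2A 86.83 → $90; Unit 3B 513.17 → $510.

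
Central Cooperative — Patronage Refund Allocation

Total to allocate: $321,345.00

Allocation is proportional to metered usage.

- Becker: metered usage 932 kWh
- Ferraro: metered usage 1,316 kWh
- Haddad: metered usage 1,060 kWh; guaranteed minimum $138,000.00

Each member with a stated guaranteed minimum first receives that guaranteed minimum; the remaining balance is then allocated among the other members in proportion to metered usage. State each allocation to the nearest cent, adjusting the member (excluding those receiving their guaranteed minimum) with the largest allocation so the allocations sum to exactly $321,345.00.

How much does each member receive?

Becker: $76,013.14; Ferraro: $107,331.86; Haddad: $138,000.00

Fund the minimums — Haddad $138,000.00. Balance $183,345.00.
Balance split over remaining metered usage 2,248: Becker 76,013.1406 → $76,013.14; Ferraro 107,331.8594 → $107,331.86.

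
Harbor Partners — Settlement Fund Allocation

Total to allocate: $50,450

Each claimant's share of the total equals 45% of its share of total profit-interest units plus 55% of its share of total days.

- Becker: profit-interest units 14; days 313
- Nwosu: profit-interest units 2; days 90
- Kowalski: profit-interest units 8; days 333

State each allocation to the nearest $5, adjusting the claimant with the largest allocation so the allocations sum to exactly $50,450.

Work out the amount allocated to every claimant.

Profit-interest units total 24; days total 736.
Composite weights (45% profit-interest units + 55% days): Becker 0.4964; Nwosu 0.1048; Kowalski 0.3988.
Pro-rata amounts: Becker 25,043.35; Nwosu 5,284.91; Kowalski 20,121.74.
At nearest $5: Becker $25,045; Nwosu $5,285; Kowalski $20,120. Sum = $50,450.
No rounding difference to absorb.

Becker: $25,045; Nwosu: $5,285; Kowalski: $20,120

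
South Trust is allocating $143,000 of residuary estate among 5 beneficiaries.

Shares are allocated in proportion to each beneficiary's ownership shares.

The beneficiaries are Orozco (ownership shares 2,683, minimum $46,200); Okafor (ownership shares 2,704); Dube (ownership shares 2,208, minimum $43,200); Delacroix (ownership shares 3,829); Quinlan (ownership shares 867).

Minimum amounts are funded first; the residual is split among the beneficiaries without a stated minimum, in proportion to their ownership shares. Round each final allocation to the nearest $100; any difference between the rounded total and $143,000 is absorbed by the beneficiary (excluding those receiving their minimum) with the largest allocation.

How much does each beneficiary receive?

Guaranteed amounts: Orozco $46,200; Dube $43,200. Balance $53,600.
Balance split over remaining ownership shares 7,400: Okafor 19,585.73 → $19,600; Delacroix 27,734.38 → $27,700; Quinlan 6,279.89 → $6,300.

Orozco: $46,200 | Okafor: $19,600 | Dube: $43,200 | Delacroix: $27,700 | Quinlan: $6,300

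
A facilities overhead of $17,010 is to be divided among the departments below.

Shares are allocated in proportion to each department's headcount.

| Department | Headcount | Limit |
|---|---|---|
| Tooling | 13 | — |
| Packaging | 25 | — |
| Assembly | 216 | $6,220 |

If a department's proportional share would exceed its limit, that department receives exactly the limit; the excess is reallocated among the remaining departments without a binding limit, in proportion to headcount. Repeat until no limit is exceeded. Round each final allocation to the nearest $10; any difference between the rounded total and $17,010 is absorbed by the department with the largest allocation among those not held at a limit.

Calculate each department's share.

Tooling: $3,690; Packaging: $7,100; Assembly: $6,220

Headcount total: 254.
Pro-rata shares before constraints: Tooling 870.59; Packaging 1,674.21; Assembly 14,465.20.
Capped: Assembly ($6,220); residual $10,790 reallocated over remaining headcount 38.
Redistributed shares: Tooling 3,691.32 → $3,690; Packaging 7,098.68 → $7,100.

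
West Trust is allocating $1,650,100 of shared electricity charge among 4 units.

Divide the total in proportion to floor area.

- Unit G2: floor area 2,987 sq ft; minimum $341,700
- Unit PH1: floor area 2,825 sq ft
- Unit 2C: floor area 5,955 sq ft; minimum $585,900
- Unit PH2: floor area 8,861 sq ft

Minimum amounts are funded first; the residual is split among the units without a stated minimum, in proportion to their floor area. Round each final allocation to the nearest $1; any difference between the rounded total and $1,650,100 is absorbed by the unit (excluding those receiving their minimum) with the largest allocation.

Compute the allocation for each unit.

Unit G2: $341,700; Unit PH1: $174,659; Unit 2C: $585,900; Unit PH2: $547,841

Guaranteed amounts: Unit G2 $341,700; Unit 2C $585,900. Remaining pool $722,500.
Remaining pool split over remaining floor area 11,686: Unit PH1 174,658.78 → $174,659; Unit PH2 547,841.22 → $547,841.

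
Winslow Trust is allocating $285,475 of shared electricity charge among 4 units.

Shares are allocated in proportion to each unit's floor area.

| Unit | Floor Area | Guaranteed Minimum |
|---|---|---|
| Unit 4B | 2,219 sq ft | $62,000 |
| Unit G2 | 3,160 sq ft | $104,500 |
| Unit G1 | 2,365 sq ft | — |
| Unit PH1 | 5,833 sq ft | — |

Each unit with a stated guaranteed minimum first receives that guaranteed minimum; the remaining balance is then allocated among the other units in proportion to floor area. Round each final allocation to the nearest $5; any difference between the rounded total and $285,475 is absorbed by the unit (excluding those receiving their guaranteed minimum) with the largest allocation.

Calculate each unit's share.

Minimums first: Unit 4B $62,000; Unit G2 $104,500. Balance $118,975.
Balance split over remaining floor area 8,198: Unit G1 34,322.502 → $34,325; Unit PH1 84,652.498 → $84,650.

Unit 4B: $62,000 · Unit G2: $104,500 · Unit G1: $34,325 · Unit PH1: $84,650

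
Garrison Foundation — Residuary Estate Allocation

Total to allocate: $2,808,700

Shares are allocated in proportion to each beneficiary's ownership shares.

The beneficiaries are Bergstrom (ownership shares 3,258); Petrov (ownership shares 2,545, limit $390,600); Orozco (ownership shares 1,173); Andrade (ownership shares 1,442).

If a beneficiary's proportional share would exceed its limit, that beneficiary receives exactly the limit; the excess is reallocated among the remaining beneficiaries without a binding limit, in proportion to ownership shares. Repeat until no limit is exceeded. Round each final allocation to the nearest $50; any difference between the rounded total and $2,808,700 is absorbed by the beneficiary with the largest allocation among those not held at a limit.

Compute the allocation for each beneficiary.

Bergstrom: $1,341,450 · Petrov: $390,600 · Orozco: $482,950 · Andrade: $593,700

Total ownership shares = 8,418.
Pro-rata shares before constraints: Bergstrom 1,087,044.98; Petrov 849,149.62; Orozco 391,376.23; Andrade 481,129.18.
Held at cap: Petrov ($390,600); residual $2,418,100 reallocated over remaining ownership shares 5,873.
Remaining shares: Bergstrom 1,341,421.73 → $1,341,400; Orozco 482,961.23 → $482,950; Andrade 593,717.04 → $593,700.
Rounding difference +$50 applied to Bergstrom → $1,341,450.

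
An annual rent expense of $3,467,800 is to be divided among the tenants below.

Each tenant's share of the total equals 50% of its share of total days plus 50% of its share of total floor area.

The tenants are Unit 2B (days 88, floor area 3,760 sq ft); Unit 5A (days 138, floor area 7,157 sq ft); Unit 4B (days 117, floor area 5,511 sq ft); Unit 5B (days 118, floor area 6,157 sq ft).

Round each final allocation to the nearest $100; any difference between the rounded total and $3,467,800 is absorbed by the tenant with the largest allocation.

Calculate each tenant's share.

Unit 2B: $619,600; Unit 5A: $1,068,600; Unit 4B: $863,100; Unit 5B: $916,500

Days total 461; floor area total 22,585.
Combined weights (50% days + 50% floor area): Unit 2B 0.1787; Unit 5A 0.3081; Unit 4B 0.2489; Unit 5B 0.2643.
Unrounded shares: Unit 2B 619,646.53; Unit 5A 1,068,500.24; Unit 4B 863,148.61; Unit 5B 916,504.62.
Rounded to nearest $100: Unit 2B $619,600; Unit 5A $1,068,500; Unit 4B $863,100; Unit 5B $916,500. Sum = $3,467,700.
Difference $3,467,800 − $3,467,700 = +$100 applied to largest allocation (Unit 5A): Unit 5A becomes $1,068,600.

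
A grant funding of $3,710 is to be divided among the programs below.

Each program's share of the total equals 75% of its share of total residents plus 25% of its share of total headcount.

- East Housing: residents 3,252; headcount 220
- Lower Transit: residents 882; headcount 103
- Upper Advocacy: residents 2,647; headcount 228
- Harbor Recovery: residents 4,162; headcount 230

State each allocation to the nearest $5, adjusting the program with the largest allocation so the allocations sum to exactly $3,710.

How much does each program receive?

Residents total 10,943; headcount total 781.
Composite weights (75% residents + 25% headcount): East Housing 0.2933; Lower Transit 0.0934; Upper Advocacy 0.2544; Harbor Recovery 0.3589.
Raw shares: East Housing 1,088.16; Lower Transit 346.59; Upper Advocacy 943.83; Harbor Recovery 1,331.42.
After rounding ($5): East Housing $1,090; Lower Transit $345; Upper Advocacy $945; Harbor Recovery $1,330. Sum = $3,710.
Sum already equals the total — no adjustment.

East Housing: $1,090 · Lower Transit: $345 · Upper Advocacy: $945 · Harbor Recovery: $1,330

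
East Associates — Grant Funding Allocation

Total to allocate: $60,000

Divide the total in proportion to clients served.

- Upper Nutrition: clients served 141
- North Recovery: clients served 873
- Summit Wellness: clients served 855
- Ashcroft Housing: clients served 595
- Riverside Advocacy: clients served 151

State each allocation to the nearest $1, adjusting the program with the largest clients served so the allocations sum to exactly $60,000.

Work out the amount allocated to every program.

Clients served total: 2,615.
Raw shares: Upper Nutrition 141/2,615 × $60,000 = 3,235.18; North Recovery 873/2,615 × $60,000 = 20,030.59; Summit Wellness 855/2,615 × $60,000 = 19,617.59; Ashcroft Housing 595/2,615 × $60,000 = 13,652.01; Riverside Advocacy 151/2,615 × $60,000 = 3,464.63.
Rounded to nearest $1: Upper Nutrition $3,235; North Recovery $20,031; Summit Wellness $19,618; Ashcroft Housing $13,652; Riverside Advocacy $3,465. Sum = $60,001.
Difference $60,000 − $60,001 = −$1 applied to largest clients served (North Recovery): North Recovery becomes $20,030.

Upper Nutrition: $3,235 · North Recovery: $20,030 · Summit Wellness: $19,618 · Ashcroft Housing: $13,652 · Riverside Advocacy: $3,465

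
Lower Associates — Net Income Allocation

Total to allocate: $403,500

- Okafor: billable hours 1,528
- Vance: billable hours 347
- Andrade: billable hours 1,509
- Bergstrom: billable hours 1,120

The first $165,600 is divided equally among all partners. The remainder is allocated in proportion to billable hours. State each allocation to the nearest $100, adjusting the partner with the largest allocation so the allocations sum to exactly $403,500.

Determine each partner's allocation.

Okafor: $122,100 · Vance: $59,700 · Andrade: $121,100 · Bergstrom: $100,600

First tranche $165,600 split equally: $41,400 each.
Remainder $237,900 by billable hours (total 4,504): Okafor 80,708.53 → $80,700; Vance 18,328.44 → $18,300; Andrade 79,704.95 → $79,700; Bergstrom 59,158.08 → $59,200.
Totals: Okafor $41,400 + $80,700 = $122,100; Vance $41,400 + $18,300 = $59,700; Andrade $41,400 + $79,700 = $121,100; Bergstrom $41,400 + $59,200 = $100,600.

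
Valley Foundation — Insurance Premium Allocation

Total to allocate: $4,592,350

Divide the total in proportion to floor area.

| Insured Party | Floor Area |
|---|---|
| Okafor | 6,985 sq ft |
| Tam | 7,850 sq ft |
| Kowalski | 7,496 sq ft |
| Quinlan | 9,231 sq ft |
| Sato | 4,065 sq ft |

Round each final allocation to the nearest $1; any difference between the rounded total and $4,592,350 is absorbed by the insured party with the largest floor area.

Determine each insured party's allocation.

Okafor: $900,372; Tam: $1,011,872; Kowalski: $966,241; Quinlan: $1,189,883; Sato: $523,982

Floor area total: 6,985 + 7,850 + 7,496 + 9,231 + 4,065 = 35,627.
Proportional shares: Okafor 900,372.32; Tam 1,011,871.54; Kowalski 966,240.65; Quinlan 1,189,883.60; Sato 523,981.89.
At nearest $1: Okafor $900,372; Tam $1,011,872; Kowalski $966,241; Quinlan $1,189,884; Sato $523,982. Sum = $4,592,351.
Difference $4,592,350 − $4,592,351 = −$1 applied to largest floor area (Quinlan): Quinlan becomes $1,189,883.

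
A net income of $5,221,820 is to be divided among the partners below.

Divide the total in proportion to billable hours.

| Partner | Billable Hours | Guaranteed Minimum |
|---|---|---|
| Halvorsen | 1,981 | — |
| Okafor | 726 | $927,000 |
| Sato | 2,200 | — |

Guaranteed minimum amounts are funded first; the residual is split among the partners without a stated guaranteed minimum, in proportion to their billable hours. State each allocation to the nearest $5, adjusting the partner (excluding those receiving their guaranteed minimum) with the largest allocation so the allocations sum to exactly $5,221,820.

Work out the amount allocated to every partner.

Guaranteed amounts: Okafor $927,000. Remaining pool $4,294,820.
Remaining pool split over remaining billable hours 4,181: Halvorsen 2,034,929.06 → $2,034,930; Sato 2,259,890.94 → $2,259,890.

Halvorsen: $2,034,930; Okafor: $927,000; Sato: $2,259,890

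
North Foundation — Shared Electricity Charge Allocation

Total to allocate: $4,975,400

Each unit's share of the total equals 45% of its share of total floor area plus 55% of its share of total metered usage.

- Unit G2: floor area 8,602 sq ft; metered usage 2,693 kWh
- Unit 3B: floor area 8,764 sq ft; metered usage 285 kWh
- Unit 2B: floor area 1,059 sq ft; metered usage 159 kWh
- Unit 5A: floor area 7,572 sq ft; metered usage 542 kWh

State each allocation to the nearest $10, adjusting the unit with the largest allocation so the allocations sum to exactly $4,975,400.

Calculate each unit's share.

Unit G2: $2,743,910 | Unit 3B: $966,760 | Unit 2B: $209,470 | Unit 5A: $1,055,260

Floor area total 25,997; metered usage total 3,679.
Composite weights (45% floor area + 55% metered usage): Unit G2 0.5515; Unit 3B 0.1943; Unit 2B 0.0421; Unit 5A 0.2121.
Raw shares: Unit G2 2,743,902.07; Unit 3B 966,764.03; Unit 2B 209,469.35; Unit 5A 1,055,264.54.
After rounding ($10): Unit G2 $2,743,900; Unit 3B $966,760; Unit 2B $209,470; Unit 5A $1,055,260. Sum = $4,975,390.
Difference $4,975,400 − $4,975,390 = +$10 applied to largest allocation (Unit G2): Unit G2 becomes $2,743,910.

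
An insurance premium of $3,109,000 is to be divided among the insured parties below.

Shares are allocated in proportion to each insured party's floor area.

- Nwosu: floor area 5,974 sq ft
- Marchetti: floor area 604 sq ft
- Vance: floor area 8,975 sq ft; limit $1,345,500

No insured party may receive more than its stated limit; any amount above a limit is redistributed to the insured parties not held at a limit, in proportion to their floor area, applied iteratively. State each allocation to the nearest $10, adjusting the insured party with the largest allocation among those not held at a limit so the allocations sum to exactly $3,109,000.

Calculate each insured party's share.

Nwosu: $1,601,570; Marchetti: $161,930; Vance: $1,345,500

Total floor area = 15,553.
Unconstrained shares: Nwosu 1,194,185.43; Marchetti 120,737.86; Vance 1,794,076.71.
Cap binds for Vance ($1,345,500); residual $1,763,500 reallocated over remaining floor area 6,578.
Remaining shares: Nwosu 1,601,573.27 → $1,601,570; Marchetti 161,926.73 → $161,930.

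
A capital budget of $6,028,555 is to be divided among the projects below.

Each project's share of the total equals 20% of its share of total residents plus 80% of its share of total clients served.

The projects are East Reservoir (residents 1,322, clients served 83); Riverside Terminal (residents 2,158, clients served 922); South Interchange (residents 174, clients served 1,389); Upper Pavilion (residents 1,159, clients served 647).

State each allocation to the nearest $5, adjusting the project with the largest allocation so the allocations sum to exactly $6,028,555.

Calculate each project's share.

East Reservoir: $462,810; Riverside Terminal: $2,002,840; South Interchange: $2,246,460; Upper Pavilion: $1,316,445

Totals — residents 4,813, clients served 3,041.
Combined weights (20% residents + 80% clients served): East Reservoir 0.0768; Riverside Terminal 0.3322; South Interchange 0.3726; Upper Pavilion 0.2184.
Unrounded shares: East Reservoir 462,809.00; Riverside Terminal 2,002,840.26; South Interchange 2,246,459.84; Upper Pavilion 1,316,445.90.
Rounded to nearest $5: East Reservoir $462,810; Riverside Terminal $2,002,840; South Interchange $2,246,460; Upper Pavilion $1,316,445. Sum = $6,028,555.
Sum already equals the total — no adjustment.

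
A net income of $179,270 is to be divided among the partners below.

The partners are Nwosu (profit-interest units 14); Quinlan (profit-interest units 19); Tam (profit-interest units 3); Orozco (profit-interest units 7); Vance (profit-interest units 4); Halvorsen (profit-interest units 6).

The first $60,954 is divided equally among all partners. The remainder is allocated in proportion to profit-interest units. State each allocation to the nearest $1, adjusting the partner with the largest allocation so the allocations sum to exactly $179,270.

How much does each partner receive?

Nwosu: $41,412; Quinlan: $52,574; Tam: $16,856; Orozco: $25,786; Vance: $19,089; Halvorsen: $23,553

Equal tier: $60,954 ÷ 6 = $10,159 apiece.
Remainder $118,316 by profit-interest units (total 53): Nwosu 31,253.28 → $31,253; Quinlan 42,415.17 → $42,415; Tam 6,697.13 → $6,697; Orozco 15,626.64 → $15,627; Vance 8,929.51 → $8,930; Halvorsen 13,394.26 → $13,394.
Totals: Nwosu $10,159 + $31,253 = $41,412; Quinlan $10,159 + $42,415 = $52,574; Tam $10,159 + $6,697 = $16,856; Orozco $10,159 + $15,627 = $25,786; Vance $10,159 + $8,930 = $19,089; Halvorsen $10,159 + $13,394 = $23,553.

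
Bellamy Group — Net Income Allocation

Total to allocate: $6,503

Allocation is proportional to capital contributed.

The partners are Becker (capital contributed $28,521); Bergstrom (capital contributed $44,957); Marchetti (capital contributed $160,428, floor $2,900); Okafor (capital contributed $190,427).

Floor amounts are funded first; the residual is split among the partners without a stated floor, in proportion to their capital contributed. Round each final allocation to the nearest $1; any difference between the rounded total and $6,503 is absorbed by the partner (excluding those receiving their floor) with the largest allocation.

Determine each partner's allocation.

Becker: $389 · Bergstrom: $614 · Marchetti: $2,900 · Okafor: $2,600

Fund the minimums — Marchetti $2,900. Residual $3,603.
Residual split over remaining capital contributed 263,905: Becker 389.39 → $389; Bergstrom 613.78 → $614; Okafor 2,599.83 → $2,600.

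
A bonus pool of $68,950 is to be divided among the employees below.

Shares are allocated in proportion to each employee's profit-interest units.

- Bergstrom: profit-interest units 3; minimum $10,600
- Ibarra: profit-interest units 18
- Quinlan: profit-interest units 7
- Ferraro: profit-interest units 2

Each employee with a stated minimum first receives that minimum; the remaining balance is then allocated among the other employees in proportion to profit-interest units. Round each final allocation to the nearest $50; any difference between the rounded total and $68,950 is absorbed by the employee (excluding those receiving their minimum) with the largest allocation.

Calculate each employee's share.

Bergstrom: $10,600; Ibarra: $38,900; Quinlan: $15,150; Ferraro: $4,300

Fund the minimums — Bergstrom $10,600. Balance $58,350.
Balance split over remaining profit-interest units 27: Ibarra 38,900.00 → $38,900; Quinlan 15,127.78 → $15,150; Ferraro 4,322.22 → $4,300.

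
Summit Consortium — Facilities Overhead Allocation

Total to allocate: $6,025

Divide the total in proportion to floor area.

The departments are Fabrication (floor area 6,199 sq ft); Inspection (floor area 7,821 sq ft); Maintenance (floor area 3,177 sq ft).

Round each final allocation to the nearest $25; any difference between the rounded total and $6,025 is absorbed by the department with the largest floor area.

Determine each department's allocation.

Fabrication: $2,175; Inspection: $2,725; Maintenance: $1,125

Total floor area = 17,197.
Pro-rata amounts: Fabrication 6,199/17,197 × $6,025 = 2,171.83; Inspection 7,821/17,197 × $6,025 = 2,740.10; Maintenance 3,177/17,197 × $6,025 = 1,113.07.
At nearest $25: Fabrication $2,175; Inspection $2,750; Maintenance $1,125. Sum = $6,050.
Difference $6,025 − $6,050 = −$25 applied to largest floor area (Inspection): Inspection becomes $2,725.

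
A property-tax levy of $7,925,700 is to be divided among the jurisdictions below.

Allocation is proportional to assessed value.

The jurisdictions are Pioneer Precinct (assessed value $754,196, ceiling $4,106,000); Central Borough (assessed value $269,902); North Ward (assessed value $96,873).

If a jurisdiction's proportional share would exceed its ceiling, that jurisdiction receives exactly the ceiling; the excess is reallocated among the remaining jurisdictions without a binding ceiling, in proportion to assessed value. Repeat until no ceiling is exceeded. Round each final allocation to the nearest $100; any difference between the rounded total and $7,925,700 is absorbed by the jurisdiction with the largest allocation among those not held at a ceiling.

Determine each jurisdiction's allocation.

Pioneer Precinct: $4,106,000 · Central Borough: $2,810,800 · North Ward: $1,008,900

Total assessed value = 1,120,971.
Pro-rata shares before constraints: Pioneer Precinct 5,332,458.41; Central Borough 1,908,311.88; North Ward 684,929.70.
Held at cap: Pioneer Precinct ($4,106,000); residual $3,819,700 reallocated over remaining assessed value 366,775.
Redistributed shares: Central Borough 2,810,836.81 → $2,810,800; North Ward 1,008,863.19 → $1,008,900.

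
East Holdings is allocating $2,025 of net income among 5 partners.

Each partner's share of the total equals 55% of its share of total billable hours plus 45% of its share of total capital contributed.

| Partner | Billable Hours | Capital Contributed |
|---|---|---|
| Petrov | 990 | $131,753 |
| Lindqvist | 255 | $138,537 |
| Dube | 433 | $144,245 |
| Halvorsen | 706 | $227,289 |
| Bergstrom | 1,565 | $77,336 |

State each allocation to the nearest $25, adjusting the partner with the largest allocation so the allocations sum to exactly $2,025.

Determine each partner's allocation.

Billable hours total 3,949; capital contributed total 719,160.
Combined weights (55% billable hours + 45% capital contributed): Petrov 0.2203; Lindqvist 0.1222; Dube 0.1506; Halvorsen 0.2406; Bergstrom 0.2664.
Unrounded shares: Petrov 446.16; Lindqvist 247.46; Dube 304.89; Halvorsen 487.11; Bergstrom 539.38.
Rounded to nearest $25: Petrov $450; Lindqvist $250; Dube $300; Halvorsen $475; Bergstrom $550. Sum = $2,025.
Sum already equals the total — no adjustment.

Petrov: $450 · Lindqvist: $250 · Dube: $300 · Halvorsen: $475 · Bergstrom: $550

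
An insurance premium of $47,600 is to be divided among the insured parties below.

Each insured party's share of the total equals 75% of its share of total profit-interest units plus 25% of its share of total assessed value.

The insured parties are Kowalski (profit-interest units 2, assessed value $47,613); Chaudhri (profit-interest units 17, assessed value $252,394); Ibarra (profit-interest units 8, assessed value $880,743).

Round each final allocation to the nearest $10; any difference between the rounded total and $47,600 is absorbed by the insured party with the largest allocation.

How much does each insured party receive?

Kowalski: $3,120 | Chaudhri: $25,030 | Ibarra: $19,450

Profit-interest units total 27; assessed value total 1,180,750.
Combined weights (75% profit-interest units + 25% assessed value): Kowalski 0.0656; Chaudhri 0.5257; Ibarra 0.4087.
Raw shares: Kowalski 3,124.30; Chaudhri 25,021.49; Ibarra 19,454.21.
After rounding ($10): Kowalski $3,120; Chaudhri $25,020; Ibarra $19,450. Sum = $47,590.
Difference $47,600 − $47,590 = +$10 applied to largest allocation (Chaudhri): Chaudhri becomes $25,030.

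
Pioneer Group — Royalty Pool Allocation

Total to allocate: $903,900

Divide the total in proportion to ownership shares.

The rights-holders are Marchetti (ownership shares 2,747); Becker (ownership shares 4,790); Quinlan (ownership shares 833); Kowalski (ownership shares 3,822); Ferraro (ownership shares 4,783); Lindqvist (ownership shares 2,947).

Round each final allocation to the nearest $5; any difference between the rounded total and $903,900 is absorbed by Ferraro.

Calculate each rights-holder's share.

Ownership shares total: 19,922.
Raw shares: Marchetti 2,747/19,922 × $903,900 = 124,636.75; Becker 4,790/19,922 × $903,900 = 217,331.64; Quinlan 833/19,922 × $903,900 = 37,794.83; Kowalski 3,822/19,922 × $903,900 = 173,411.60; Ferraro 4,783/19,922 × $903,900 = 217,014.04; Lindqvist 2,947/19,922 × $903,900 = 133,711.14.
Rounded to nearest $5: Marchetti $124,635; Becker $217,330; Quinlan $37,795; Kowalski $173,410; Ferraro $217,015; Lindqvist $133,710. Sum = $903,895.
Difference $903,900 − $903,895 = +$5 applied to Ferraro: Ferraro becomes $217,020.

Marchetti: $124,635 | Becker: $217,330 | Quinlan: $37,795 | Kowalski: $173,410 | Ferraro: $217,020 | Lindqvist: $133,710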